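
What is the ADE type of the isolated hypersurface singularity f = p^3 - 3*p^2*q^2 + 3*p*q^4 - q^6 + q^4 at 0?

E_{6}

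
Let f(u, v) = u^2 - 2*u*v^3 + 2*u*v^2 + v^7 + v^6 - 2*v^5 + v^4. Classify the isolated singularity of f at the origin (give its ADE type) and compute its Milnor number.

Type A_6, Milnor number mu = 6.

The Hessian of f at 0 is [[2, 0], [0, 0]] with rank 1, so corank 1. A Groebner basis of the Jacobian ideal J(f) in C{u,v} is {u^3, u^2*v + u^2/2 - u*v/2 - u/2 - v^2/2, u^2/2 + u*v^2 + u*v/2 + u/2 + v^2/2, -u + v^3 - v^2}; counting standard monomials gives mu = 6. Corank 1: A-series; mu = 6 gives A_6.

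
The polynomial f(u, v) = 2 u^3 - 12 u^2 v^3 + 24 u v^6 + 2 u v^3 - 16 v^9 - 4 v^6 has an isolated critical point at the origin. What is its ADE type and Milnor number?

The Hessian of f at 0 has rank 0. Corank 2; j^3 = 2*u^3 is a perfect cube, so E-series; the 4-jet and mu = 7 give E_7.

Type E7, Milnor number mu = 7.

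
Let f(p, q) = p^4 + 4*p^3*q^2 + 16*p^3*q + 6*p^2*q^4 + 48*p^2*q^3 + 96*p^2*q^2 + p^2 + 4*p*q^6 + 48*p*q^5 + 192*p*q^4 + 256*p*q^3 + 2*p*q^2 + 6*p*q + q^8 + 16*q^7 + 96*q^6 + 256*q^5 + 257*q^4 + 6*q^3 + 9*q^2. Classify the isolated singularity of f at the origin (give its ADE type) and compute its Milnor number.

The Hessian of f at 0 is [[2, 6], [6, 18]] with rank 1, so corank 1. A Groebner basis of the Jacobian ideal J(f) in C{p,q} is {p^2 + 9*p + 27*q, p*q - 3*p - 9*q, p + q^2 + 3*q}; counting standard monomials gives mu = 3. Corank 1: A-series; mu = 3 gives A_3.

Type A_3, Milnor number mu = 3.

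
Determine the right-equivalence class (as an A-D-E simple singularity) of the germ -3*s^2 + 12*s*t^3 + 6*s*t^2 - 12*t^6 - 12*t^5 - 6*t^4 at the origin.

The Hessian of f at 0 has rank 1. Corank 1: A-series; mu = 3 gives A_3.

A3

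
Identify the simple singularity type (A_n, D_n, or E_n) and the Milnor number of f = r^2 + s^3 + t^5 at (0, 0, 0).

Type E_8, Milnor number mu = 8.

The Hessian of f at 0 has rank 1. Corank 2; j^3 = s^3 is a perfect cube, so E-series; the 5-jet and mu = 8 give E_8.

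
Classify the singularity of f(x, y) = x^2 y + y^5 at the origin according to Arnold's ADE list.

D_{6}

The Hessian of f at 0 is [[0, 0], [0, 0]] with rank 0, so corank 2. A Groebner basis of the Jacobian ideal J(f) in C{x,y} is {x^2/5 + y^4, x^3, x*y}; counting standard monomials gives mu = 6. Corank 2; j^3 = x^2*y has shape L^2 M (L != M), so D-series; mu = 6 gives D_6.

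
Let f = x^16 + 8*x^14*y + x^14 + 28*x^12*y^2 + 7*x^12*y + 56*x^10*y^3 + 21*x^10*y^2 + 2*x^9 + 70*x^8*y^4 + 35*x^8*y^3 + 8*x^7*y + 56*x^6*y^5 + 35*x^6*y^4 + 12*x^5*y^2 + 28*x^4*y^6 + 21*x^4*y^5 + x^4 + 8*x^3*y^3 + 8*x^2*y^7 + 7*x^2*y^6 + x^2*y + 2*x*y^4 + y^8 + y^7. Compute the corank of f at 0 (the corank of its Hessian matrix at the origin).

Hessian at 0 has rank 0.

2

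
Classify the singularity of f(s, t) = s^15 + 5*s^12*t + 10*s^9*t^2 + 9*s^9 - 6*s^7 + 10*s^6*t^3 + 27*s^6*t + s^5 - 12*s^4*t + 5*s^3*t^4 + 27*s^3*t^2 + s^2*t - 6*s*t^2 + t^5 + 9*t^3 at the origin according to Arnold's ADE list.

The Hessian of f at 0 has rank 0. Corank 2; j^3 = t*(s - 3*t)^2 has shape L^2 M (L != M), so D-series; mu = 6 gives D_6.

D6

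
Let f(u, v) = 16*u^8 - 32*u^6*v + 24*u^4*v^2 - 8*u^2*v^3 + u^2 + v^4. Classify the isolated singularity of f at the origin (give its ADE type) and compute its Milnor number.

Type A_3, Milnor number mu = 3.

The Hessian of f at 0 has rank 1. Corank 1: A-series; mu = 3 gives A_3.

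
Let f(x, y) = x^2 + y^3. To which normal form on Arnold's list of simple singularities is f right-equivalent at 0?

A_2

The Hessian of f at 0 has rank 1. Corank 1: A-series; mu = 2 gives A_2.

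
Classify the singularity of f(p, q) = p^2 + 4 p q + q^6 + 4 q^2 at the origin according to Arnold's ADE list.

A_5

The Hessian of f at 0 is [[2, 4], [4, 8]] with rank 1, so corank 1. A Groebner basis of the Jacobian ideal J(f) in C{p,q} is {q^5, p + 2*q}; counting standard monomials gives mu = 5. Corank 1: A-series; mu = 5 gives A_5.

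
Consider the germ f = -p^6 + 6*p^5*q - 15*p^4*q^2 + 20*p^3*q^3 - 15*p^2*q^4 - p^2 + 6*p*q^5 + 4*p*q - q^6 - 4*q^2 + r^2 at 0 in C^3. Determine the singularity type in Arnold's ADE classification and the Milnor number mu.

Type A5, Milnor number mu = 5.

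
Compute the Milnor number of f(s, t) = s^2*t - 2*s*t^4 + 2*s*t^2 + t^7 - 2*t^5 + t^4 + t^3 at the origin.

5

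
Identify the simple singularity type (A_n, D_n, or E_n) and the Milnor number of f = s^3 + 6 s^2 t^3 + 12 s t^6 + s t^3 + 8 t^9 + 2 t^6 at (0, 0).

Type E_7, Milnor number mu = 7.

The Hessian of f at 0 has rank 0. Corank 2; j^3 = s^3 is a perfect cube, so E-series; the 4-jet and mu = 7 give E_7.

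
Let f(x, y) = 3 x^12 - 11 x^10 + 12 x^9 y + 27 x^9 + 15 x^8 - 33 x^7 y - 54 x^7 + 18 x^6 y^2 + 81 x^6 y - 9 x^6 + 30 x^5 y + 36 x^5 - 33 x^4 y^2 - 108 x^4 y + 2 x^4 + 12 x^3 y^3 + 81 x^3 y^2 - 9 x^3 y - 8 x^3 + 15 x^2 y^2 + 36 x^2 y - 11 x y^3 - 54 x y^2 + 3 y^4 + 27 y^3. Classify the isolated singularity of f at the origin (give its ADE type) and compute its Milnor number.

Type E_{7}, Milnor number mu = 7.

The Hessian of f at 0 has rank 0. Corank 2; j^3 = -(2*x - 3*y)^3 is a perfect cube, so E-series; the 4-jet and mu = 7 give E_7.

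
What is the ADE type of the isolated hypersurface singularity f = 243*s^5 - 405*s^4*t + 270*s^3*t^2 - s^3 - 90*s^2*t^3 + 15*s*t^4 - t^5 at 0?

E_{8}

The Hessian of f at 0 has rank 0. Corank 2; j^3 = -s^3 is a perfect cube, so E-series; the 5-jet and mu = 8 give E_8.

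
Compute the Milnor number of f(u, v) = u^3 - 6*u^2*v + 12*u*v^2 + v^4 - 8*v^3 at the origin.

6

The Hessian of f at 0 has rank 0. Corank 2; j^3 = (u - 2*v)^3 is a perfect cube, so E-series; the 4-jet and mu = 6 give E_6.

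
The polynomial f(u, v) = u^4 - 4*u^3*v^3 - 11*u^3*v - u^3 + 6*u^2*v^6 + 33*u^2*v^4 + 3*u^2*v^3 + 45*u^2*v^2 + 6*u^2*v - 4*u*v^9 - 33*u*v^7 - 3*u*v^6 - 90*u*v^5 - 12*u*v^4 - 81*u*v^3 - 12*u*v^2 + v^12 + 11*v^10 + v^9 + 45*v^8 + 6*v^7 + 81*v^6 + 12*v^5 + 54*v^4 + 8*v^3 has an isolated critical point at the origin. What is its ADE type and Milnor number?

The Hessian of f at 0 has rank 0. Corank 2; j^3 = -(u - 2*v)^3 is a perfect cube, so E-series; the 4-jet and mu = 7 give E_7.

Type E_7, Milnor number mu = 7.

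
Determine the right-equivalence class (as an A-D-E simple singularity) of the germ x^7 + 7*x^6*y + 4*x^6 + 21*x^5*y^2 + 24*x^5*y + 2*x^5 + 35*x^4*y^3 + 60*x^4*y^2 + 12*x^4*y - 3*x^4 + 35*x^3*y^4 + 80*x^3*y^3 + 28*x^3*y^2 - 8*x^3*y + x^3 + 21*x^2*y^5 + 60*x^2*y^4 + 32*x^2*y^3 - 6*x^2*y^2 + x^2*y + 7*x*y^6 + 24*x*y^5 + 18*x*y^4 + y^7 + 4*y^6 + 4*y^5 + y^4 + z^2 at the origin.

The Hessian of f at 0 has rank 1. Corank 2; j^3 = x^2*(x + y) has shape L^2 M (L != M), so D-series; mu = 5 gives D_5.

D5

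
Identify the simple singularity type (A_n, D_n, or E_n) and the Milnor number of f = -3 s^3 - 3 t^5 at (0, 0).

Type E8, Milnor number mu = 8.

The Hessian of f at 0 is [[0, 0], [0, 0]] with rank 0, so corank 2. A Groebner basis of the Jacobian ideal J(f) in C{s,t} is {t^4, s^2}; counting standard monomials gives mu = 8. Corank 2; j^3 = -3*s^3 is a perfect cube, so E-series; the 5-jet and mu = 8 give E_8.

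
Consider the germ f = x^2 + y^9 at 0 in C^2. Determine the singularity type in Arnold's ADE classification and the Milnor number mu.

Type A_8, Milnor number mu = 8.

The Hessian of f at 0 is [[2, 0], [0, 0]] with rank 1, so corank 1. A Groebner basis of the Jacobian ideal J(f) in C{x,y} is {y^8, x}; counting standard monomials gives mu = 8. Corank 1: A-series; mu = 8 gives A_8.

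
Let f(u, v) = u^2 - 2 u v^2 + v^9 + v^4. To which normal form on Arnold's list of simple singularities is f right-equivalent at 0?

A_{8}

The Hessian of f at 0 has rank 1. Corank 1: A-series; mu = 8 gives A_8.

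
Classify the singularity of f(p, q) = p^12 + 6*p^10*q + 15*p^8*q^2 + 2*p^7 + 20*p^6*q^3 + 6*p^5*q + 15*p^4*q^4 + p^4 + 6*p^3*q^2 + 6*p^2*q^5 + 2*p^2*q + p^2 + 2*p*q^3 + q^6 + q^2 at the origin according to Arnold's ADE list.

The Hessian of f at 0 is [[2, 0], [0, 2]] with rank 2, so corank 0. A Groebner basis of the Jacobian ideal J(f) in C{p,q} is {p, q}; counting standard monomials gives mu = 1. Corank 0: nondegenerate Morse point, so A_1.

A1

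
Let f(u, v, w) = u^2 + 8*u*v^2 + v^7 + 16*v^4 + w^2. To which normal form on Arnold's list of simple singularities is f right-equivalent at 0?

The Hessian of f at 0 is [[2, 0, 0], [0, 0, 0], [0, 0, 2]] with rank 2, so corank 1. A Groebner basis of the Jacobian ideal J(f) in C{u,v,w} is {u^3, u/4 + v^2, w}; counting standard monomials gives mu = 6. Corank 1: A-series; mu = 6 gives A_6.

A6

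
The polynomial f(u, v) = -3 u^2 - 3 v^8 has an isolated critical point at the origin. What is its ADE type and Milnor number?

Type A7, Milnor number mu = 7.

The Hessian of f at 0 has rank 1. Corank 1: A-series; mu = 7 gives A_7.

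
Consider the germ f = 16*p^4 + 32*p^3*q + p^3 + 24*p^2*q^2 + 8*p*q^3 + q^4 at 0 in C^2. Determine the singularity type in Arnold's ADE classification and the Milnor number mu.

Type E_{6}, Milnor number mu = 6.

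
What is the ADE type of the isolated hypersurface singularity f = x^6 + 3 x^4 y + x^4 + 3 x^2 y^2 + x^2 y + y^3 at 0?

The Hessian of f at 0 is [[0, 0], [0, 0]] with rank 0, so corank 2. A Groebner basis of the Jacobian ideal J(f) in C{x,y} is {y^3, x^2 + 3*y^2, x*y}; counting standard monomials gives mu = 4. Corank 2; j^3 = y*(x^2 + y^2) splits into three distinct lines over C (the quadratic factor has nonzero discriminant), so D_4.

D_4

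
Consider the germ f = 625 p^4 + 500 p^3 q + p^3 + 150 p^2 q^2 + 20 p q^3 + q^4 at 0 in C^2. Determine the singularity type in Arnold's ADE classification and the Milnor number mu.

Type E6, Milnor number mu = 6.

The Hessian of f at 0 has rank 0. Corank 2; j^3 = p^3 is a perfect cube, so E-series; the 4-jet and mu = 6 give E_6.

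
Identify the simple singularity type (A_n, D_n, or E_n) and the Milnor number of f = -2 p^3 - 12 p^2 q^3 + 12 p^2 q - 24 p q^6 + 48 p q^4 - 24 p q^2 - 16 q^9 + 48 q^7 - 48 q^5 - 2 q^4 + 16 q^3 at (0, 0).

The Hessian of f at 0 has rank 0. Corank 2; j^3 = -2*(p - 2*q)^3 is a perfect cube, so E-series; the 4-jet and mu = 6 give E_6.

Type E_6, Milnor number mu = 6.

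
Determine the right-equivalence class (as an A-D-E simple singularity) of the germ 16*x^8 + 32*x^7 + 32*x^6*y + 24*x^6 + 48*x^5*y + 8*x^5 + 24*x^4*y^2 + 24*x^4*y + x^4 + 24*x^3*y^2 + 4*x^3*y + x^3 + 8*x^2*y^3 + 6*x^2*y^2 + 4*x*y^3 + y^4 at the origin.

E_{6}

The Hessian of f at 0 is [[0, 0], [0, 0]] with rank 0, so corank 2. A Groebner basis of the Jacobian ideal J(f) in C{x,y} is {y^4, x*y^2 + y^3/3, x^2}; counting standard monomials gives mu = 6. Corank 2; j^3 = x^3 is a perfect cube, so E-series; the 4-jet and mu = 6 give E_6.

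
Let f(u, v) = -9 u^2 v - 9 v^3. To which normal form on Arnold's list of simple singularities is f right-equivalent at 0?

D_{4}

The Hessian of f at 0 has rank 0. Corank 2; j^3 = -9*v*(u^2 + v^2) splits into three distinct lines over C (the quadratic factor has nonzero discriminant), so D_4.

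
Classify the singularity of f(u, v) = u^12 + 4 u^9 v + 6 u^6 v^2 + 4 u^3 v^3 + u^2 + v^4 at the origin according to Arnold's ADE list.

A_{3}

The Hessian of f at 0 is [[2, 0], [0, 0]] with rank 1, so corank 1. A Groebner basis of the Jacobian ideal J(f) in C{u,v} is {v^3, u}; counting standard monomials gives mu = 3. Corank 1: A-series; mu = 3 gives A_3.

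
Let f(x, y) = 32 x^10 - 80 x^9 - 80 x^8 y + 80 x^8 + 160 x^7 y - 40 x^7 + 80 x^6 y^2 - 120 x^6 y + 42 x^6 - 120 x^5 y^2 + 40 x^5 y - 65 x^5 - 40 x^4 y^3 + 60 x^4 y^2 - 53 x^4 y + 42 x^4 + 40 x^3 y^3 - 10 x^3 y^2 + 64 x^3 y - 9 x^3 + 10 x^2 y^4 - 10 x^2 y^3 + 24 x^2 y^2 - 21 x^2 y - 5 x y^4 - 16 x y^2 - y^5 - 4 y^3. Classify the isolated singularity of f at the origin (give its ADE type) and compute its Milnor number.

The Hessian of f at 0 has rank 0. Corank 2; j^3 = -(x + y)*(3*x + 2*y)^2 has shape L^2 M (L != M), so D-series; mu = 6 gives D_6.

Type D_6, Milnor number mu = 6.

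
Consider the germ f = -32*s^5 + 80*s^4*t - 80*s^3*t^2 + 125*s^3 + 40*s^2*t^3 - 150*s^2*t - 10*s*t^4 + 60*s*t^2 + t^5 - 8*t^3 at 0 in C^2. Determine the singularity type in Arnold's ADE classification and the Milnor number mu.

Type E_{8}, Milnor number mu = 8.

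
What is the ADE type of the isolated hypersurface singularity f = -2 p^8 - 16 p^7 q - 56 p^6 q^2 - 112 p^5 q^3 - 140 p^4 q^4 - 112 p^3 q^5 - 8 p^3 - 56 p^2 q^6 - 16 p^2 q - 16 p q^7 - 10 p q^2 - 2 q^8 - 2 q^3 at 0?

D_9

The Hessian of f at 0 has rank 0. Corank 2; j^3 = -2*(p + q)*(2*p + q)^2 has shape L^2 M (L != M), so D-series; mu = 9 gives D_9.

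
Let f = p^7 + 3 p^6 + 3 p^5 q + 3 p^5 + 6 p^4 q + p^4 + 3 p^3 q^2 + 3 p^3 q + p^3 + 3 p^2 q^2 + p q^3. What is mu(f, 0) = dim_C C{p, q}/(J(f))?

7

The Hessian of f at 0 has rank 0. Corank 2; j^3 = p^3 is a perfect cube, so E-series; the 4-jet and mu = 7 give E_7.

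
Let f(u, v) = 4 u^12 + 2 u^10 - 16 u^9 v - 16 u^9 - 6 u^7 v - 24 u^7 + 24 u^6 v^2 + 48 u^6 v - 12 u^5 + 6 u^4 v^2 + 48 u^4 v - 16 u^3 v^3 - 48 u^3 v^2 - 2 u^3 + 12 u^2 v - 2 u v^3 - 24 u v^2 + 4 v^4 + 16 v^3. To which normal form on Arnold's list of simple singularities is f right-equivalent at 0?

E_7

The Hessian of f at 0 has rank 0. Corank 2; j^3 = -2*(u - 2*v)^3 is a perfect cube, so E-series; the 4-jet and mu = 7 give E_7.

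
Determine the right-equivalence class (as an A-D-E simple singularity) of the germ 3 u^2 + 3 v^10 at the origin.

A9

The Hessian of f at 0 has rank 1. Corank 1: A-series; mu = 9 gives A_9.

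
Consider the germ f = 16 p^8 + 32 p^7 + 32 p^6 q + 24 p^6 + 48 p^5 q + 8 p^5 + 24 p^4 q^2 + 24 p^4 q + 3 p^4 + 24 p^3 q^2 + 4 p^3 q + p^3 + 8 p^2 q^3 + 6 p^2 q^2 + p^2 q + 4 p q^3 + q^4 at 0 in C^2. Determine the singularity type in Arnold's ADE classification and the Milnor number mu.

Type D_5, Milnor number mu = 5.

The Hessian of f at 0 has rank 0. Corank 2; j^3 = p^2*(p + q) has shape L^2 M (L != M), so D-series; mu = 5 gives D_5.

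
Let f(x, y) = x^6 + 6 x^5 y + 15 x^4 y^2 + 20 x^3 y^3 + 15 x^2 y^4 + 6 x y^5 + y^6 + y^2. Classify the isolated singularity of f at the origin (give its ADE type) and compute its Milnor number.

Type A_5, Milnor number mu = 5.

The Hessian of f at 0 is [[0, 0], [0, 2]] with rank 1, so corank 1. A Groebner basis of the Jacobian ideal J(f) in C{x,y} is {x^5, y}; counting standard monomials gives mu = 5. Corank 1: A-series; mu = 5 gives A_5.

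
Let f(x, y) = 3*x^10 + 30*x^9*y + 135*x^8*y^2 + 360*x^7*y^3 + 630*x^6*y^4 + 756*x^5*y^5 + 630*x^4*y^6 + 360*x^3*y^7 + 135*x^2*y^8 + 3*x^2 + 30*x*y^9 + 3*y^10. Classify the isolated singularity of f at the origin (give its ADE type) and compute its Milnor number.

Type A_9, Milnor number mu = 9.

The Hessian of f at 0 has rank 1. Corank 1: A-series; mu = 9 gives A_9.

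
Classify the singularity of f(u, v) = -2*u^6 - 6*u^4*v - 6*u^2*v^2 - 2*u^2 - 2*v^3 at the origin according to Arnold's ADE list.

A_{2}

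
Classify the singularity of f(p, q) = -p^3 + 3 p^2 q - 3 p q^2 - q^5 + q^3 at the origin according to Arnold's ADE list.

E_{8}

The Hessian of f at 0 has rank 0. Corank 2; j^3 = -(p - q)^3 is a perfect cube, so E-series; the 5-jet and mu = 8 give E_8.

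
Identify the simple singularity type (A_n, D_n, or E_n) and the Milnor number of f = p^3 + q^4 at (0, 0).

Type E6, Milnor number mu = 6.

The Hessian of f at 0 has rank 0. Corank 2; j^3 = p^3 is a perfect cube, so E-series; the 4-jet and mu = 6 give E_6.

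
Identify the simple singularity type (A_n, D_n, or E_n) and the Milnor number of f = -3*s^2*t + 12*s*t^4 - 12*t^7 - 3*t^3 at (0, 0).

Type D4, Milnor number mu = 4.

The Hessian of f at 0 has rank 0. Corank 2; j^3 = -3*t*(s^2 + t^2) splits into three distinct lines over C (the quadratic factor has nonzero discriminant), so D_4.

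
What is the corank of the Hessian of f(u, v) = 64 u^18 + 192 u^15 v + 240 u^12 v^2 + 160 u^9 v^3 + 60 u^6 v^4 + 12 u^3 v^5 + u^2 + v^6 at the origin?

The Hessian at 0 is [[2, 0], [0, 0]] of rank 1; hence corank 1.

1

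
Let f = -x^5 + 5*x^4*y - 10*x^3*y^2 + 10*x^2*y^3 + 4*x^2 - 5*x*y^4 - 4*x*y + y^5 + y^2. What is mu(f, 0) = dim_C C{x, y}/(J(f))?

The Hessian of f at 0 has rank 1. Corank 1: A-series; mu = 4 gives A_4.

4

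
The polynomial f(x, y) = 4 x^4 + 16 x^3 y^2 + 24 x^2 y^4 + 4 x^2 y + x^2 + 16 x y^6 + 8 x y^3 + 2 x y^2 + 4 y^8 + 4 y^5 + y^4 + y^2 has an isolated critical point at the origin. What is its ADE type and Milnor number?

The Hessian of f at 0 has rank 2. Corank 0: nondegenerate Morse point, so A_1.

Type A_1, Milnor number mu = 1.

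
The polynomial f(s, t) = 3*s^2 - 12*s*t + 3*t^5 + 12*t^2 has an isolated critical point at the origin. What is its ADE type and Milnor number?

Type A_{4}, Milnor number mu = 4.

The Hessian of f at 0 has rank 1. Corank 1: A-series; mu = 4 gives A_4.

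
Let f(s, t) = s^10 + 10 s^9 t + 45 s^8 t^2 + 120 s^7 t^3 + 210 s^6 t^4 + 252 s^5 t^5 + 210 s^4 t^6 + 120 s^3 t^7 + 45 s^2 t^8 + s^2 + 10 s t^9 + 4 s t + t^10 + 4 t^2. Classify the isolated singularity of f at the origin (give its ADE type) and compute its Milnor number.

Type A_{9}, Milnor number mu = 9.

The Hessian of f at 0 has rank 1. Corank 1: A-series; mu = 9 gives A_9.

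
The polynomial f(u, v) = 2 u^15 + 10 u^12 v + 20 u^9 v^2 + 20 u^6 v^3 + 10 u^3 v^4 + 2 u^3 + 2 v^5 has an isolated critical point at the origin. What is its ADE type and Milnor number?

Type E_8, Milnor number mu = 8.

The Hessian of f at 0 is [[0, 0], [0, 0]] with rank 0, so corank 2. A Groebner basis of the Jacobian ideal J(f) in C{u,v} is {v^4, u^2}; counting standard monomials gives mu = 8. Corank 2; j^3 = 2*u^3 is a perfect cube, so E-series; the 5-jet and mu = 8 give E_8.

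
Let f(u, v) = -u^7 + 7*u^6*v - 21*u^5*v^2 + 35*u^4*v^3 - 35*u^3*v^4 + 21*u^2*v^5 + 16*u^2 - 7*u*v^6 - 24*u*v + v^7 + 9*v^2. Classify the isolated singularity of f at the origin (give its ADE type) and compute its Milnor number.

Type A6, Milnor number mu = 6.

The Hessian of f at 0 is [[32, -24], [-24, 18]] with rank 1, so corank 1. A Groebner basis of the Jacobian ideal J(f) in C{u,v} is {v^6, u - 3*v/4}; counting standard monomials gives mu = 6. Corank 1: A-series; mu = 6 gives A_6.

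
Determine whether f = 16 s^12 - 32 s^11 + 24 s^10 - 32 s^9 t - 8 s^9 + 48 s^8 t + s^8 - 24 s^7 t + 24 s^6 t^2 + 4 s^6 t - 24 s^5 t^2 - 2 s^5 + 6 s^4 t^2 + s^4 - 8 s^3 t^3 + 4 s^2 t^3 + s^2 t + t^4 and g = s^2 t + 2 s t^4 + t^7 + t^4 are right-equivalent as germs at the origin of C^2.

The Hessian of f at 0 is [[0, 0], [0, 0]] with rank 0, so corank 2. A Groebner basis of the Jacobian ideal J(f) in C{s,t} is {s^3, s^2/4 + t^3, s*t}; counting standard monomials gives mu = 5. Corank 2; j^3 = s^2*t has shape L^2 M (L != M), so D-series; mu = 5 gives D_5. The Hessian of g at 0 is [[0, 0], [0, 0]] with rank 0, so corank 2. A Groebner basis of the Jacobian ideal J(g) in C{s,t} is {s^3, s^2/4 + t^3, s*t}; counting standard monomials gives mu = 5. Corank 2; j^3 = s^2*t has shape L^2 M (L != M), so D-series; mu = 5 gives D_5. Both have type D_5, hence right-equivalent.

Yes.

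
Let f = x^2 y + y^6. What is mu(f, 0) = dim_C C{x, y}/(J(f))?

7

The Hessian of f at 0 has rank 0. Corank 2; j^3 = x^2*y has shape L^2 M (L != M), so D-series; mu = 7 gives D_7.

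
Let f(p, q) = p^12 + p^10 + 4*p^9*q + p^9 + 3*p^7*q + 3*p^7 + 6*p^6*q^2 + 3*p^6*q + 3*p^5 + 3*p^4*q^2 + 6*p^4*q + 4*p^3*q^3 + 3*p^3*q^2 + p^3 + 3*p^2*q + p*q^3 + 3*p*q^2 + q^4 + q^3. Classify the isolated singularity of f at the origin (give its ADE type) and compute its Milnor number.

The Hessian of f at 0 is [[0, 0], [0, 0]] with rank 0, so corank 2. A Groebner basis of the Jacobian ideal J(f) in C{p,q} is {p^3 + 3*p^2*q + 6*p^2 + 12*p*q + 6*q^2, -3*p^2 + p*q^2 - 6*p*q - 3*q^2, 3*p^2 + 6*p*q + q^3 + 3*q^2}; counting standard monomials gives mu = 7. Corank 2; j^3 = (p + q)^3 is a perfect cube, so E-series; the 4-jet and mu = 7 give E_7.

Type E_{7}, Milnor number mu = 7.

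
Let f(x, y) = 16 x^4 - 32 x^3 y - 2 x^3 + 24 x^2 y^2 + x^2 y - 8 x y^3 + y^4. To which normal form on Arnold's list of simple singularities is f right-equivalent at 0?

The Hessian of f at 0 is [[0, 0], [0, 0]] with rank 0, so corank 2. A Groebner basis of the Jacobian ideal J(f) in C{x,y} is {x*y^2, x*y/8 + y^3, x^2 - x*y/2}; counting standard monomials gives mu = 5. Corank 2; j^3 = -x^2*(2*x - y) has shape L^2 M (L != M), so D-series; mu = 5 gives D_5.

D_5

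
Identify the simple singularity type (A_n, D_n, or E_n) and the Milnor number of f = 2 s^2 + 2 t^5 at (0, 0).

The Hessian of f at 0 is [[4, 0], [0, 0]] with rank 1, so corank 1. A Groebner basis of the Jacobian ideal J(f) in C{s,t} is {t^4, s}; counting standard monomials gives mu = 4. Corank 1: A-series; mu = 4 gives A_4.

Type A4, Milnor number mu = 4.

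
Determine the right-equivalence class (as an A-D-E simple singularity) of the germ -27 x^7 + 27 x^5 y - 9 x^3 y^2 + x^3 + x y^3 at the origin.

E_{7}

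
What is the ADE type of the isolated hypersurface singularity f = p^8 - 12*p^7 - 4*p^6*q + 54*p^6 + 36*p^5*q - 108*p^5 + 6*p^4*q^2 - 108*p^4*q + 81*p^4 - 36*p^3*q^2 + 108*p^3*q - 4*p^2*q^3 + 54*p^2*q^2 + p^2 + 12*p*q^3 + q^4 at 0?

The Hessian of f at 0 is [[2, 0], [0, 0]] with rank 1, so corank 1. A Groebner basis of the Jacobian ideal J(f) in C{p,q} is {q^3, p}; counting standard monomials gives mu = 3. Corank 1: A-series; mu = 3 gives A_3.

A_3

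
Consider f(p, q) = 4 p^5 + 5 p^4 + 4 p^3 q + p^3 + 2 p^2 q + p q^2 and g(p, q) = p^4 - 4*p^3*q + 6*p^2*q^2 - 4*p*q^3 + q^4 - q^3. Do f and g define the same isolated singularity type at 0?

No.

The Hessian of f at 0 has rank 0. Corank 2; j^3 = p*(p + q)^2 has shape L^2 M (L != M), so D-series; mu = 5 gives D_5. The Hessian of g at 0 has rank 0. Corank 2; j^3 = -q^3 is a perfect cube, so E-series; the 4-jet and mu = 6 give E_6. f is D_5 but g is E_6, hence not right-equivalent.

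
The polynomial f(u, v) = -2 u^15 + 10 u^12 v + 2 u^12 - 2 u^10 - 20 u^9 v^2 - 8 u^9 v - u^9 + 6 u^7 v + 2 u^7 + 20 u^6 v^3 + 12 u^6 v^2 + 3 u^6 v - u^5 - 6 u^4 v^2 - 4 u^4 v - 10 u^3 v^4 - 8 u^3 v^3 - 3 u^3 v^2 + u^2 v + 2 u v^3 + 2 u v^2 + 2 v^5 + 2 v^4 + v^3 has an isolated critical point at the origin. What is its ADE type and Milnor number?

Type D_{6}, Milnor number mu = 6.

The Hessian of f at 0 has rank 0. Corank 2; j^3 = v*(u + v)^2 has shape L^2 M (L != M), so D-series; mu = 6 gives D_6.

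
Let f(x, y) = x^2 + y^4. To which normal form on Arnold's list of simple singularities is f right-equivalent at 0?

The Hessian of f at 0 has rank 1. Corank 1: A-series; mu = 3 gives A_3.

A_{3}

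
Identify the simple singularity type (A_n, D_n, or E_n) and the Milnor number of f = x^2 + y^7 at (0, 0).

The Hessian of f at 0 has rank 1. Corank 1: A-series; mu = 6 gives A_6.

Type A_6, Milnor number mu = 6.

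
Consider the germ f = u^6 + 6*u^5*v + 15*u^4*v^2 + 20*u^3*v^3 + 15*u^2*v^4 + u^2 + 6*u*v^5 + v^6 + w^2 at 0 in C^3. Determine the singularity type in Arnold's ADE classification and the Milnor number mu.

Type A5, Milnor number mu = 5.

The Hessian of f at 0 is [[2, 0, 0], [0, 0, 0], [0, 0, 2]] with rank 2, so corank 1. A Groebner basis of the Jacobian ideal J(f) in C{u,v,w} is {v^5, u, w}; counting standard monomials gives mu = 5. Corank 1: A-series; mu = 5 gives A_5.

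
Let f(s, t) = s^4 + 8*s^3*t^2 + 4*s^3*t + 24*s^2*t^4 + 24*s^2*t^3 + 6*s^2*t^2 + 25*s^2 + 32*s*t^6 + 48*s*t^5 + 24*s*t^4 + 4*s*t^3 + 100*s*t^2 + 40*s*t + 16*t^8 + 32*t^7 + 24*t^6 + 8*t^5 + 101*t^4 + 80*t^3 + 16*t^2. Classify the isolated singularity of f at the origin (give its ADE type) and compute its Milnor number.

The Hessian of f at 0 is [[50, 40], [40, 32]] with rank 1, so corank 1. A Groebner basis of the Jacobian ideal J(f) in C{s,t} is {s^2 + 8*s/25 + 32*t/125, s*t - 2*s/5 - 8*t/25, s/2 + t^2 + 2*t/5}; counting standard monomials gives mu = 3. Corank 1: A-series; mu = 3 gives A_3.

Type A_3, Milnor number mu = 3.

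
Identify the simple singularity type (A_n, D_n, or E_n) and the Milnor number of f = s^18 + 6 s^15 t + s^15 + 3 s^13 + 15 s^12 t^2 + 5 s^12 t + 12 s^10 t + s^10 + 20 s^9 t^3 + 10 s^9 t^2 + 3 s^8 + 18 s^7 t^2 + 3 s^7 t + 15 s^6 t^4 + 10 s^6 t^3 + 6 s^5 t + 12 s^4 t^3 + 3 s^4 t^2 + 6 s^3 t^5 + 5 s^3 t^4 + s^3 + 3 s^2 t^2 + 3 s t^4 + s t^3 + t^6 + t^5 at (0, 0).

The Hessian of f at 0 has rank 0. Corank 2; j^3 = s^3 is a perfect cube, so E-series; the 4-jet and mu = 7 give E_7.

Type E7, Milnor number mu = 7.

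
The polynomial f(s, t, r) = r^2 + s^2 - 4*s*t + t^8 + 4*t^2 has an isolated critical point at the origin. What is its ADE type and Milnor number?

Type A_{7}, Milnor number mu = 7.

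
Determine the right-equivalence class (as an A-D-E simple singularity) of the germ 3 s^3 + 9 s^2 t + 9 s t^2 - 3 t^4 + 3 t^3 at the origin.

E6

The Hessian of f at 0 has rank 0. Corank 2; j^3 = 3*(s + t)^3 is a perfect cube, so E-series; the 4-jet and mu = 6 give E_6.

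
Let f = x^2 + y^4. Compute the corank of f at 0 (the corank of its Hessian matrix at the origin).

Hessian at 0 has rank 1.

1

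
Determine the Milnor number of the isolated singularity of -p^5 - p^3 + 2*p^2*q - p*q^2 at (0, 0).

6

The Hessian of f at 0 has rank 0. Corank 2; j^3 = -p*(p - q)^2 has shape L^2 M (L != M), so D-series; mu = 6 gives D_6.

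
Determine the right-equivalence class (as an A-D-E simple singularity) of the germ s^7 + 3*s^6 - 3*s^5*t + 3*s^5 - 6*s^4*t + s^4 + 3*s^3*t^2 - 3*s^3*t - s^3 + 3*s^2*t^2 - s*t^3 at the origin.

The Hessian of f at 0 is [[0, 0], [0, 0]] with rank 0, so corank 2. A Groebner basis of the Jacobian ideal J(f) in C{s,t} is {3*s^2 + t^4 + t^3, s^3, s^2*t - s^2 - t^3/3, -2*s^2 + s*t^2 - 2*t^3/3}; counting standard monomials gives mu = 7. Corank 2; j^3 = -s^3 is a perfect cube, so E-series; the 4-jet and mu = 7 give E_7.

E7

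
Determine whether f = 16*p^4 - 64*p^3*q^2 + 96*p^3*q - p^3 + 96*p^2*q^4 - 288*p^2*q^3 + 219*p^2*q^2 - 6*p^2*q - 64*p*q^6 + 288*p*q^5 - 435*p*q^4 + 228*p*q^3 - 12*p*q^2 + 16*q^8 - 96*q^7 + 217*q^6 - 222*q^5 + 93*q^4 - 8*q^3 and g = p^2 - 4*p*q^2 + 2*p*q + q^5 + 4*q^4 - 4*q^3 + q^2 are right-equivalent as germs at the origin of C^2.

No.

The Hessian of f at 0 is [[0, 0], [0, 0]] with rank 0, so corank 2. A Groebner basis of the Jacobian ideal J(f) in C{p,q} is {p^3 + 18*p^2 + 72*p*q + 72*q^2, p^2*q - 10*p^2 - 40*p*q - 40*q^2, 11*p^2/2 + p*q^2 + 22*p*q + 22*q^2, -3*p^2 - 12*p*q + q^3 - 12*q^2}; counting standard monomials gives mu = 6. Corank 2; j^3 = -(p + 2*q)^3 is a perfect cube, so E-series; the 4-jet and mu = 6 give E_6. The Hessian of g at 0 is [[2, 2], [2, 2]] with rank 1, so corank 1. A Groebner basis of the Jacobian ideal J(g) in C{p,q} is {p^2 + 2*p*q + p/2 + q/2, -p/2 + q^2 - q/2}; counting standard monomials gives mu = 4. Corank 1: A-series; mu = 4 gives A_4. f is E_6 but g is A_4, hence not right-equivalent.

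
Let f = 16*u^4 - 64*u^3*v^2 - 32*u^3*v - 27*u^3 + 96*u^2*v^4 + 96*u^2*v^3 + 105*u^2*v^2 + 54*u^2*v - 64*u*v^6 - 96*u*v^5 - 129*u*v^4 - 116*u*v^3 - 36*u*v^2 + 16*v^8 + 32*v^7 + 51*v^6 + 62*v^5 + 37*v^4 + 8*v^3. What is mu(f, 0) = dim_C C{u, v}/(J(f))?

6

The Hessian of f at 0 has rank 0. Corank 2; j^3 = -(3*u - 2*v)^3 is a perfect cube, so E-series; the 4-jet and mu = 6 give E_6.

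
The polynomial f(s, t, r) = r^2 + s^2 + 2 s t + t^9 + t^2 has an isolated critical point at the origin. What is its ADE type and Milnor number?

The Hessian of f at 0 is [[2, 2, 0], [2, 2, 0], [0, 0, 2]] with rank 2, so corank 1. A Groebner basis of the Jacobian ideal J(f) in C{s,t,r} is {t^8, s + t, r}; counting standard monomials gives mu = 8. Corank 1: A-series; mu = 8 gives A_8.

Type A_8, Milnor number mu = 8.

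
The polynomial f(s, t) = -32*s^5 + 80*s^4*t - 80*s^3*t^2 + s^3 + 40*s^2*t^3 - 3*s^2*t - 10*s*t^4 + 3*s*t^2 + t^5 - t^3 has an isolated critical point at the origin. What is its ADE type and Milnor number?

Type E_8, Milnor number mu = 8.

The Hessian of f at 0 has rank 0. Corank 2; j^3 = (s - t)^3 is a perfect cube, so E-series; the 5-jet and mu = 8 give E_8.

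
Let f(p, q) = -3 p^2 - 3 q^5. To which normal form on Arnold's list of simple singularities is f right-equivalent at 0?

The Hessian of f at 0 has rank 1. Corank 1: A-series; mu = 4 gives A_4.

A4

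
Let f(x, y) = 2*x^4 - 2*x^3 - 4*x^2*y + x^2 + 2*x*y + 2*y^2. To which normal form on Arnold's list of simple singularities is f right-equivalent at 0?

The Hessian of f at 0 has rank 2. Corank 0: nondegenerate Morse point, so A_1.

A1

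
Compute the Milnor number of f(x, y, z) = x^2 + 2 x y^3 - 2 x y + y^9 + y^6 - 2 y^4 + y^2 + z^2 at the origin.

The Hessian of f at 0 is [[2, -2, 0], [-2, 2, 0], [0, 0, 2]] with rank 2, so corank 1. A Groebner basis of the Jacobian ideal J(f) in C{x,y,z} is {x^2*y^2 + 2*x^2 - 3*x*y + y^2, x^3 - 3*x^2*y + 3*x*y^2 + x - y, x + y^3 - y, z}; counting standard monomials gives mu = 8. Corank 1: A-series; mu = 8 gives A_8.

8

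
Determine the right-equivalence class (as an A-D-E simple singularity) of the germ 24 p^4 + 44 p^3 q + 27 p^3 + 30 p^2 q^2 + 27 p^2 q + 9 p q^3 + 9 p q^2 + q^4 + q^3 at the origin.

E7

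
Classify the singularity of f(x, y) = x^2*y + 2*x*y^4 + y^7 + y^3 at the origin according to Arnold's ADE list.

The Hessian of f at 0 is [[0, 0], [0, 0]] with rank 0, so corank 2. A Groebner basis of the Jacobian ideal J(f) in C{x,y} is {y^3, x^2 + 3*y^2, x*y}; counting standard monomials gives mu = 4. Corank 2; j^3 = y*(x^2 + y^2) splits into three distinct lines over C (the quadratic factor has nonzero discriminant), so D_4.

D_{4}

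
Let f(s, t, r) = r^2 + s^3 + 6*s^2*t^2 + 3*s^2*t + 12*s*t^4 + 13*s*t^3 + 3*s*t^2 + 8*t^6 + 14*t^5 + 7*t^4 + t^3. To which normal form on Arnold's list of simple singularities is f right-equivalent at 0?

The Hessian of f at 0 is [[0, 0, 0], [0, 0, 0], [0, 0, 2]] with rank 1, so corank 2. A Groebner basis of the Jacobian ideal J(f) in C{s,t,r} is {-s^2/4 - s*t/2 + t^4 - t^3/12 - t^2/4, s^3 + 5*s^2/4 + 5*s*t/2 + 17*t^3/12 + 5*t^2/4, s^2*t - 11*s^2/12 - 11*s*t/6 - 47*t^3/36 - 11*t^2/12, s^2/2 + s*t^2 + s*t + 7*t^3/6 + t^2/2, r}; counting standard monomials gives mu = 7. Corank 2; j^3 = (s + t)^3 is a perfect cube, so E-series; the 4-jet and mu = 7 give E_7.

E_7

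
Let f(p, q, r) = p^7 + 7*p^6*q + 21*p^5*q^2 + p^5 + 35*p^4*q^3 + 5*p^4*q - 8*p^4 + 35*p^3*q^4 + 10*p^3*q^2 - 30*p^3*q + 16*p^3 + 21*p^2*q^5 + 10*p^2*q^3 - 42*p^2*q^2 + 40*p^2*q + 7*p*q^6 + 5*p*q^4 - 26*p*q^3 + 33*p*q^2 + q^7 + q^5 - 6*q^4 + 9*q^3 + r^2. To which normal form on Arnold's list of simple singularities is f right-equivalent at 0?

D8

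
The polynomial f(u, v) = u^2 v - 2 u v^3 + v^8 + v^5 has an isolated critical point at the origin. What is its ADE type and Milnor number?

Type D_9, Milnor number mu = 9.

The Hessian of f at 0 is [[0, 0], [0, 0]] with rank 0, so corank 2. A Groebner basis of the Jacobian ideal J(f) in C{u,v} is {u^4, u^3*v + u^2/8 - u*v^2/8, -u^3 + u^2*v^2, -u*v + v^3}; counting standard monomials gives mu = 9. Corank 2; j^3 = u^2*v has shape L^2 M (L != M), so D-series; mu = 9 gives D_9.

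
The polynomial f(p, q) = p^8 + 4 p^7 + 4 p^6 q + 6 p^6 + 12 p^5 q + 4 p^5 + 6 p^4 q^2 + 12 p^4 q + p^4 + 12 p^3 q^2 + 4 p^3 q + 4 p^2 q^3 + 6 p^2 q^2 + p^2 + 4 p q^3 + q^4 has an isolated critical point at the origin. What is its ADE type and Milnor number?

Type A3, Milnor number mu = 3.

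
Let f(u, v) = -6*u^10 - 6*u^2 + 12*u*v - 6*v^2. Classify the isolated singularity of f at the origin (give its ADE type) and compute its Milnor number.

Type A_{9}, Milnor number mu = 9.

The Hessian of f at 0 has rank 1. Corank 1: A-series; mu = 9 gives A_9.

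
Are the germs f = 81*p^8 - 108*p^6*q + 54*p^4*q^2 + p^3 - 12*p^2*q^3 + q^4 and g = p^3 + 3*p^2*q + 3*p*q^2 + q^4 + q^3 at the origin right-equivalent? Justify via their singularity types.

Yes.

The Hessian of f at 0 has rank 0. Corank 2; j^3 = p^3 is a perfect cube, so E-series; the 4-jet and mu = 6 give E_6. The Hessian of g at 0 has rank 0. Corank 2; j^3 = (p + q)^3 is a perfect cube, so E-series; the 4-jet and mu = 6 give E_6. Both have type E_6, hence right-equivalent.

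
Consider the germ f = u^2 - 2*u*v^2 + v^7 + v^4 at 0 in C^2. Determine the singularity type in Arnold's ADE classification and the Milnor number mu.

The Hessian of f at 0 has rank 1. Corank 1: A-series; mu = 6 gives A_6.

Type A6, Milnor number mu = 6.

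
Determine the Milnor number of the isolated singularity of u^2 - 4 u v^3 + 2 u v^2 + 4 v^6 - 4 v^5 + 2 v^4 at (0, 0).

3

The Hessian of f at 0 has rank 1. Corank 1: A-series; mu = 3 gives A_3.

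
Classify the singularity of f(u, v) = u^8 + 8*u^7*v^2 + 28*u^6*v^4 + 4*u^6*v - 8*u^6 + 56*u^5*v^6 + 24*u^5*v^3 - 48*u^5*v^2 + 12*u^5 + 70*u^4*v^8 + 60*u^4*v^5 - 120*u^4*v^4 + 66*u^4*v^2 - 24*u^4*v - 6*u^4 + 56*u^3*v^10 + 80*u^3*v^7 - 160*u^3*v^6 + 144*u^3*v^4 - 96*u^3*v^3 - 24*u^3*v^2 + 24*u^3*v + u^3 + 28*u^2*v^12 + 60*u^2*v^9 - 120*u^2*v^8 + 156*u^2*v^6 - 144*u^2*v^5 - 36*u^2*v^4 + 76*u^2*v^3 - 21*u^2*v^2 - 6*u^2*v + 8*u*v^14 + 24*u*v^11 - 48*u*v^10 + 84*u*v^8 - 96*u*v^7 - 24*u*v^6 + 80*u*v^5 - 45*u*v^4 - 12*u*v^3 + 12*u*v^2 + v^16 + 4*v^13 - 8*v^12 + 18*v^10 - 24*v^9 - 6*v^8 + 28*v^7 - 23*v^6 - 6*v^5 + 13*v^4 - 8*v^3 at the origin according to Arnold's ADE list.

The Hessian of f at 0 is [[0, 0], [0, 0]] with rank 0, so corank 2. A Groebner basis of the Jacobian ideal J(f) in C{u,v} is {u^3 - 6*u^2/7 + 24*u*v/7 - 24*v^2/7, u^2*v - 2*u^2/7 + 8*u*v/7 - 8*v^2/7, -u^2/14 + u*v^2 + 2*u*v/7 - 2*v^2/7, v^3}; counting standard monomials gives mu = 6. Corank 2; j^3 = (u - 2*v)^3 is a perfect cube, so E-series; the 4-jet and mu = 6 give E_6.

E_{6}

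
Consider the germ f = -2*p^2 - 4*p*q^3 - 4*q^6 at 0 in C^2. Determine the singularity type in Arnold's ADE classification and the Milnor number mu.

The Hessian of f at 0 is [[-4, 0], [0, 0]] with rank 1, so corank 1. A Groebner basis of the Jacobian ideal J(f) in C{p,q} is {p*q^2, p + q^3, p^2}; counting standard monomials gives mu = 5. Corank 1: A-series; mu = 5 gives A_5.

Type A_{5}, Milnor number mu = 5.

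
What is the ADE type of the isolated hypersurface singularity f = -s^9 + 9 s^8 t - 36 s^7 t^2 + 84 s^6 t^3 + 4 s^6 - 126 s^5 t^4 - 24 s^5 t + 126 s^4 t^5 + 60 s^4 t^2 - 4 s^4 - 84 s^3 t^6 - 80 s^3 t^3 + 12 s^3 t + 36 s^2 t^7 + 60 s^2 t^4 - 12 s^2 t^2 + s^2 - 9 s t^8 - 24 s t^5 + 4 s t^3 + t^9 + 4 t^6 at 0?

A_{8}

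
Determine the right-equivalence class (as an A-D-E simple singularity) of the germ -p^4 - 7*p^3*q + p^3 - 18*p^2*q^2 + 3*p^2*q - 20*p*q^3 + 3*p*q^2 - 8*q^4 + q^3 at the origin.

E_{7}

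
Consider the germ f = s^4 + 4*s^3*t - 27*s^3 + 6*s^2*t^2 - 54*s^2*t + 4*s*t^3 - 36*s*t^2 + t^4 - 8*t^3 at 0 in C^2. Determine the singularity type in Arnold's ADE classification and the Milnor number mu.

The Hessian of f at 0 has rank 0. Corank 2; j^3 = -(3*s + 2*t)^3 is a perfect cube, so E-series; the 4-jet and mu = 6 give E_6.

Type E_{6}, Milnor number mu = 6.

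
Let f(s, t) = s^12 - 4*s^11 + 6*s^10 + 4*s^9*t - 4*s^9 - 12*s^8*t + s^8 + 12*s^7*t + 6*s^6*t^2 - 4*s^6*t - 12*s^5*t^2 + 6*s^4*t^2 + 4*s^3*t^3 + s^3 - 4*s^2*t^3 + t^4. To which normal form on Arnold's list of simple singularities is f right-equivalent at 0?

The Hessian of f at 0 is [[0, 0], [0, 0]] with rank 0, so corank 2. A Groebner basis of the Jacobian ideal J(f) in C{s,t} is {t^3, s^2}; counting standard monomials gives mu = 6. Corank 2; j^3 = s^3 is a perfect cube, so E-series; the 4-jet and mu = 6 give E_6.

E6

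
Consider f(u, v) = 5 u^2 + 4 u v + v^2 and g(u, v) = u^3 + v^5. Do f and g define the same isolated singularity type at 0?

No.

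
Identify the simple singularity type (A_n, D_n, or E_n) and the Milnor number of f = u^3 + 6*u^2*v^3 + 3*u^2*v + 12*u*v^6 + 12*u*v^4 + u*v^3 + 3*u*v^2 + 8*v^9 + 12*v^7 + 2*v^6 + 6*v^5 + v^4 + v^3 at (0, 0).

Type E_7, Milnor number mu = 7.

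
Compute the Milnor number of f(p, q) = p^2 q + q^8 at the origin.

The Hessian of f at 0 has rank 0. Corank 2; j^3 = p^2*q has shape L^2 M (L != M), so D-series; mu = 9 gives D_9.

9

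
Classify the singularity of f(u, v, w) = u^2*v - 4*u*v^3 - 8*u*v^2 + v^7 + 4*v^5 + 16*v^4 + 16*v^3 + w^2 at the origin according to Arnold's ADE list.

The Hessian of f at 0 is [[0, 0, 0], [0, 0, 0], [0, 0, 2]] with rank 1, so corank 2. A Groebner basis of the Jacobian ideal J(f) in C{u,v,w} is {u^2*v^2 - 4*u^2*v + 4*u^2/7 + 160*u*v^2/7 - 128*u*v/7 + 64*v^2, u^3 - 12*u^2*v + 8*u^2/7 + 320*u*v^2/7 - 256*u*v/7 + 128*v^2, -u*v/2 + v^3 + 2*v^2, w}; counting standard monomials gives mu = 8. Corank 2; j^3 = v*(u - 4*v)^2 has shape L^2 M (L != M), so D-series; mu = 8 gives D_8.

D8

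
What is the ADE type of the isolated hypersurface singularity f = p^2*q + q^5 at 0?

D_6

The Hessian of f at 0 is [[0, 0], [0, 0]] with rank 0, so corank 2. A Groebner basis of the Jacobian ideal J(f) in C{p,q} is {p^2/5 + q^4, p^3, p*q}; counting standard monomials gives mu = 6. Corank 2; j^3 = p^2*q has shape L^2 M (L != M), so D-series; mu = 6 gives D_6.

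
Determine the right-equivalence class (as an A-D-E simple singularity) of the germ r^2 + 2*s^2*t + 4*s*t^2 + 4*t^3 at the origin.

The Hessian of f at 0 is [[0, 0, 0], [0, 0, 0], [0, 0, 2]] with rank 1, so corank 2. A Groebner basis of the Jacobian ideal J(f) in C{s,t,r} is {t^3, s^2 + 2*t^2, s*t + t^2, r}; counting standard monomials gives mu = 4. Corank 2; j^3 = 2*t*(s^2 + 2*s*t + 2*t^2) splits into three distinct lines over C (the quadratic factor has nonzero discriminant), so D_4.

D_{4}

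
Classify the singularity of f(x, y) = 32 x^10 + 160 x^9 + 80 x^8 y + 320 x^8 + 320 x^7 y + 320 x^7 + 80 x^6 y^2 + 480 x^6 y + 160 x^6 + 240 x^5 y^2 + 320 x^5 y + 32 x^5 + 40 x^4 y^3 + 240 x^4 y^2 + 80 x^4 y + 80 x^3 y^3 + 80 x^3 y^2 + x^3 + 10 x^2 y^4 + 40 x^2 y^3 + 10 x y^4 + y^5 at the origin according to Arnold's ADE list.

The Hessian of f at 0 has rank 0. Corank 2; j^3 = x^3 is a perfect cube, so E-series; the 5-jet and mu = 8 give E_8.

E8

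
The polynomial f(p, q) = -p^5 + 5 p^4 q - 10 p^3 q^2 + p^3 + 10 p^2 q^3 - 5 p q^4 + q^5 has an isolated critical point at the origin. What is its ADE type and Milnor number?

Type E_{8}, Milnor number mu = 8.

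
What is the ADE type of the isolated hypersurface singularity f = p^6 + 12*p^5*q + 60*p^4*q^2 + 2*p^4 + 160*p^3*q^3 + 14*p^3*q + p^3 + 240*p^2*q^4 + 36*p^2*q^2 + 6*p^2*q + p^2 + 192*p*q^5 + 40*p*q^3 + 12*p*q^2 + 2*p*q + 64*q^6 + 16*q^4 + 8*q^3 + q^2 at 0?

A_{2}

The Hessian of f at 0 has rank 1. Corank 1: A-series; mu = 2 gives A_2.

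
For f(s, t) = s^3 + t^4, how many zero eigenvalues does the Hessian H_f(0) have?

2

The Hessian at 0 is [[0, 0], [0, 0]] of rank 0; hence corank 2.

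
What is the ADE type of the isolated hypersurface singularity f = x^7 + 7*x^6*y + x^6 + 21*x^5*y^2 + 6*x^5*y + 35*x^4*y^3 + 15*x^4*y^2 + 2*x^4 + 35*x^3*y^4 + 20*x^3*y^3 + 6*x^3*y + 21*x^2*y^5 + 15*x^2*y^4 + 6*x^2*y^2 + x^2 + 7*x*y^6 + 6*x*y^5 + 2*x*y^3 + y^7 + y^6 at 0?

A_6

The Hessian of f at 0 has rank 1. Corank 1: A-series; mu = 6 gives A_6.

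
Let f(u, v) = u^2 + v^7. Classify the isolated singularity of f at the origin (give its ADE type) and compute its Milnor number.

Type A_{6}, Milnor number mu = 6.

The Hessian of f at 0 is [[2, 0], [0, 0]] with rank 1, so corank 1. A Groebner basis of the Jacobian ideal J(f) in C{u,v} is {v^6, u}; counting standard monomials gives mu = 6. Corank 1: A-series; mu = 6 gives A_6.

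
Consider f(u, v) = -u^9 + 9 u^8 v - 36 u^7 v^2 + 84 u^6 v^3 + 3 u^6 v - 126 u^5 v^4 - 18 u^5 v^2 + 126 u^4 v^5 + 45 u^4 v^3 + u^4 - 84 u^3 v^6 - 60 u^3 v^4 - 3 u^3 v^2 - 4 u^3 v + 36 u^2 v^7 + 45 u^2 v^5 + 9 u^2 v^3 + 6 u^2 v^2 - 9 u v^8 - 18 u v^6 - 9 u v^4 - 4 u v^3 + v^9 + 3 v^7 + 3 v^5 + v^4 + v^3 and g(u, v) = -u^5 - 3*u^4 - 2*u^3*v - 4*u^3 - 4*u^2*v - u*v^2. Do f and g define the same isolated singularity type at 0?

The Hessian of f at 0 has rank 0. Corank 2; j^3 = v^3 is a perfect cube, so E-series; the 4-jet and mu = 6 give E_6. The Hessian of g at 0 has rank 0. Corank 2; j^3 = -u*(2*u + v)^2 has shape L^2 M (L != M), so D-series; mu = 5 gives D_5. f is E_6 but g is D_5, hence not right-equivalent.

No.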